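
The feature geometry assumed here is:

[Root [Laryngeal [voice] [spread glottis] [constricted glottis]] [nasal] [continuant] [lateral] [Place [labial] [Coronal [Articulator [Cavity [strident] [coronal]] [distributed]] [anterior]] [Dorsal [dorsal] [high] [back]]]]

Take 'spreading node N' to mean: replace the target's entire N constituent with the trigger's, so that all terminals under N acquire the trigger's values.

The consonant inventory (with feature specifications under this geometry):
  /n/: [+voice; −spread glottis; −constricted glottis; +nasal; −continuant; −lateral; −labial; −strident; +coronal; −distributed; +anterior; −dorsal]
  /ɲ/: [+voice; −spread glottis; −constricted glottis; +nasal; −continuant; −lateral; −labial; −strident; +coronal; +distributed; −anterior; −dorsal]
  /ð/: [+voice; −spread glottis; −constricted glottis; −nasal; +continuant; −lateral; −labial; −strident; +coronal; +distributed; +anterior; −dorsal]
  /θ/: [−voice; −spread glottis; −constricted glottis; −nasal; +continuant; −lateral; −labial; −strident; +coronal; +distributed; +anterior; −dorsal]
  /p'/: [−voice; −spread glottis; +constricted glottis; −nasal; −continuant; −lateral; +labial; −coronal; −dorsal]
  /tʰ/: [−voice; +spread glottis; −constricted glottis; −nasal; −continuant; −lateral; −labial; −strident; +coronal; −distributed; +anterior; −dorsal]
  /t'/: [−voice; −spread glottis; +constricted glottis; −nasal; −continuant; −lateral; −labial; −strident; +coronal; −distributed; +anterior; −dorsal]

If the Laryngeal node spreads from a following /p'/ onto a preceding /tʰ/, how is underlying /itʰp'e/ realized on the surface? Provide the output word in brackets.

[it'p'e]

Terminals under Laryngeal in this geometry: [voice], [spread glottis], [constricted glottis].
After delinking /tʰ/'s Laryngeal and linking /p'/'s, the affected terminals become [−voice], [−spread glottis], [+constricted glottis]; [nasal], [continuant], [lateral], … (outside Laryngeal) are retained from /tʰ/.
Among the inventory, only /t'/ has exactly this specification, giving the surface form [it'p'e].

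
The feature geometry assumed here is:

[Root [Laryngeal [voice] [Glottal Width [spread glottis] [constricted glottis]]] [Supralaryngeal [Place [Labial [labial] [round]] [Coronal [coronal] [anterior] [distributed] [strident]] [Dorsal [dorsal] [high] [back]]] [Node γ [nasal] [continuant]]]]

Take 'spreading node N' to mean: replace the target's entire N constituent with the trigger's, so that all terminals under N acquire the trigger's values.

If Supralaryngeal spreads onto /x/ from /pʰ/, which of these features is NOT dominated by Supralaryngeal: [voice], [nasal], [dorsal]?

The terminals dominated by Supralaryngeal are [labial], [round], [coronal], [anterior], [distributed], [strident], [dorsal], [high], [back], [nasal], [continuant].
Spreading Supralaryngeal replaces [nasal], [dorsal] with the trigger's values, since each sits inside the Supralaryngeal constituent.
But [voice] is a dependent of Laryngeal, outside Supralaryngeal; it is therefore untouched by the spreading.

[voice]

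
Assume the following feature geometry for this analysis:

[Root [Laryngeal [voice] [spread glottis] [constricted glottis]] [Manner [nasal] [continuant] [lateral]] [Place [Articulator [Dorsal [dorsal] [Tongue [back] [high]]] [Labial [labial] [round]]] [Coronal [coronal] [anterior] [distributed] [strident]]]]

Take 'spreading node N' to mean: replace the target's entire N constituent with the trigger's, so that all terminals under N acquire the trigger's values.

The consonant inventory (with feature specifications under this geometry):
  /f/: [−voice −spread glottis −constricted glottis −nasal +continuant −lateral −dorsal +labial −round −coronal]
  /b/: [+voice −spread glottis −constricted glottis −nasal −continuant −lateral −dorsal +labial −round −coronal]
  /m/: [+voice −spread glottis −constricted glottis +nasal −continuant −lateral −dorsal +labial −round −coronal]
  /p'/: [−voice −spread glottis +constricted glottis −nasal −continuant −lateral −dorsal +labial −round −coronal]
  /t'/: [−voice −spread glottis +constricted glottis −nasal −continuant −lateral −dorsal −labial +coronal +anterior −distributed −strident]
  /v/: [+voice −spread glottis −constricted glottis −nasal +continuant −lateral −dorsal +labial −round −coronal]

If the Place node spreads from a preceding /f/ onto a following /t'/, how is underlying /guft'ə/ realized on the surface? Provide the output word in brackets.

[gufp'ə]

The Place node dominates the terminals [dorsal], [back], [high], [labial], [round], [coronal], [anterior], [distributed], [strident].
Spreading Place from /f/ onto /t'/ replaces those values with /f/'s: [−dorsal], [+labial], [−round], [−coronal]. Features outside Place ([voice], [spread glottis], [constricted glottis], …) stay as in /t'/.
The resulting bundle matches /p'/ in the inventory; substituting it for /t'/ gives [gufp'ə].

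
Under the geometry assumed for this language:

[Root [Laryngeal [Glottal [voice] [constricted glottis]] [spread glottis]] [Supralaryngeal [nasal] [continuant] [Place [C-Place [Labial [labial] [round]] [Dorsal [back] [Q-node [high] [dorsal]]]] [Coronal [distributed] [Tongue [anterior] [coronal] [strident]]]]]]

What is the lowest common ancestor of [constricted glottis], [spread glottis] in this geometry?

[constricted glottis]: Root / Laryngeal / Glottal / [constricted glottis].
[spread glottis]: Root / Laryngeal / [spread glottis].
Laryngeal is the lowest common ancestor — every listed feature sits under it, and no single subconstituent of Laryngeal covers them all.

Laryngeal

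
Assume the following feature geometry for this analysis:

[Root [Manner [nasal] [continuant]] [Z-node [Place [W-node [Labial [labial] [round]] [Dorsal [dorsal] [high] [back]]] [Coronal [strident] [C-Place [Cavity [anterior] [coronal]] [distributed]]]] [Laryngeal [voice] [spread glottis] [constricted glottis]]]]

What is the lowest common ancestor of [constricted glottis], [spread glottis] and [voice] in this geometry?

[constricted glottis]: Root ▹ Z-node ▹ Laryngeal ▹ [constricted glottis].
[spread glottis]: Root ▹ Z-node ▹ Laryngeal ▹ [spread glottis].
[voice] lies under Laryngeal (below Z-node).
The lowest node appearing on every path is Laryngeal; each proper daughter of Laryngeal fails to dominate at least one of the listed features.

Laryngeal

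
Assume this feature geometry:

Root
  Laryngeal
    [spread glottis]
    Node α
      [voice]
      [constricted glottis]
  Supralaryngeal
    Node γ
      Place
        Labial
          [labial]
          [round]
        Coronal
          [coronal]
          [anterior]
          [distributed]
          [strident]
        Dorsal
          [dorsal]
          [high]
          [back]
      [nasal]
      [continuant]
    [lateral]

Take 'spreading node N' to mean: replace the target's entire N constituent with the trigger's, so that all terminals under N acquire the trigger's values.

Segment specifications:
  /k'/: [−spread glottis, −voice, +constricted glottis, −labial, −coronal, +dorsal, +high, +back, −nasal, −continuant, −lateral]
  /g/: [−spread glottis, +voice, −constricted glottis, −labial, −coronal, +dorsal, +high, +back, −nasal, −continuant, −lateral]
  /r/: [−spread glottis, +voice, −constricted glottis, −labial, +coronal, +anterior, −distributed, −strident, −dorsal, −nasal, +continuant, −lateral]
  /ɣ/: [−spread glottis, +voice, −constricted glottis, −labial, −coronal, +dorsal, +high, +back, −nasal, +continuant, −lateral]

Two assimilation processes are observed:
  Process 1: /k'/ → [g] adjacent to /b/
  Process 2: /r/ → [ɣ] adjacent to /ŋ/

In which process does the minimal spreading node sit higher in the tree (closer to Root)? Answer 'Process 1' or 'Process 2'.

Process 1 alters [voice], [constricted glottis]; the lowest common ancestor is Node α (depth 2 from Root).
In Process 2, [coronal], [anterior], [distributed], [strident], [dorsal], [high], [back] change, so the minimal spreading node is Place at depth 3.
Depth 2 < depth 3; Process 1 involves the structurally higher constituent Node α.

Process 1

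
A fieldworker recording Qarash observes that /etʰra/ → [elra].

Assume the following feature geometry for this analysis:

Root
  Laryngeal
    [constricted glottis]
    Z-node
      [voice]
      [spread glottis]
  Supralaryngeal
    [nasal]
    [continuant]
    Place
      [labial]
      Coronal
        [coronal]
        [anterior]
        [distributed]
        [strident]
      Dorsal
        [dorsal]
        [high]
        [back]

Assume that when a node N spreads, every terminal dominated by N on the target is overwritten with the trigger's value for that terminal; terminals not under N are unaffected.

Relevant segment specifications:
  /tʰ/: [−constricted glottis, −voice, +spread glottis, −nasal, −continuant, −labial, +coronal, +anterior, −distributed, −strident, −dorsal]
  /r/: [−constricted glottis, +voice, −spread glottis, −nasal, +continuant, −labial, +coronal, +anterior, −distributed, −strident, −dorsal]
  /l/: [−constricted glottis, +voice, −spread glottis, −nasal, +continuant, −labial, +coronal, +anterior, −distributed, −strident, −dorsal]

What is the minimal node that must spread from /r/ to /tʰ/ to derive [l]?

The alternation /tʰ/ → [l] changes [voice], [spread glottis], [continuant] and nothing else.
These terminals are all dominated by Root, and no proper subconstituent of Root covers them all; Root is their lowest common ancestor.
Spreading Root from /r/ overwrites each of those terminals with /r/'s values, yielding exactly [l].

Root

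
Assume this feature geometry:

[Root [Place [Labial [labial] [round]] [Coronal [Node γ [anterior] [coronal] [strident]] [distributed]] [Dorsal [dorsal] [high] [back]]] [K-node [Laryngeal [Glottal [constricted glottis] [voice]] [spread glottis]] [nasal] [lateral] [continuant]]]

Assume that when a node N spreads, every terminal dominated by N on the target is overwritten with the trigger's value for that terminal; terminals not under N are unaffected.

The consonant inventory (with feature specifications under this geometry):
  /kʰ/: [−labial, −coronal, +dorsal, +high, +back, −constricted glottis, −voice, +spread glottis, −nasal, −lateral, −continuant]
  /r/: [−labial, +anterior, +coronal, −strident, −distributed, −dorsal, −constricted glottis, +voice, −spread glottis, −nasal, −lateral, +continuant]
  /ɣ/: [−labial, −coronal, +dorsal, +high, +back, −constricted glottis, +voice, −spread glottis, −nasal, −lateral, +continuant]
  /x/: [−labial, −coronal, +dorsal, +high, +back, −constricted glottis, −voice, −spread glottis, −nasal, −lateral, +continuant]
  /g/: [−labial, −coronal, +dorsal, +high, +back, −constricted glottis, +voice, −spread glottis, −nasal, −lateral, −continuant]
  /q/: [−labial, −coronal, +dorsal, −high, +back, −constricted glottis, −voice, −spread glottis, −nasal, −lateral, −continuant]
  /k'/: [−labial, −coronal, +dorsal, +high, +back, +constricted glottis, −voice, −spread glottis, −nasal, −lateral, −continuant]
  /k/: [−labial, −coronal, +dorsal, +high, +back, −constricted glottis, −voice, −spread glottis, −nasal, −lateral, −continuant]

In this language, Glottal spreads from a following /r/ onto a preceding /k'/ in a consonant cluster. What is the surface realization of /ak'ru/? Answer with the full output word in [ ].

Terminals under Glottal in this geometry: [constricted glottis], [voice].
Spreading Glottal from /r/ onto /k'/ replaces those values with /r/'s: [−constricted glottis], [+voice]. Features outside Glottal ([labial], [coronal], [dorsal], …) stay as in /k'/.
Among the inventory, only /g/ has exactly this specification, giving the surface form [agru].

[agru]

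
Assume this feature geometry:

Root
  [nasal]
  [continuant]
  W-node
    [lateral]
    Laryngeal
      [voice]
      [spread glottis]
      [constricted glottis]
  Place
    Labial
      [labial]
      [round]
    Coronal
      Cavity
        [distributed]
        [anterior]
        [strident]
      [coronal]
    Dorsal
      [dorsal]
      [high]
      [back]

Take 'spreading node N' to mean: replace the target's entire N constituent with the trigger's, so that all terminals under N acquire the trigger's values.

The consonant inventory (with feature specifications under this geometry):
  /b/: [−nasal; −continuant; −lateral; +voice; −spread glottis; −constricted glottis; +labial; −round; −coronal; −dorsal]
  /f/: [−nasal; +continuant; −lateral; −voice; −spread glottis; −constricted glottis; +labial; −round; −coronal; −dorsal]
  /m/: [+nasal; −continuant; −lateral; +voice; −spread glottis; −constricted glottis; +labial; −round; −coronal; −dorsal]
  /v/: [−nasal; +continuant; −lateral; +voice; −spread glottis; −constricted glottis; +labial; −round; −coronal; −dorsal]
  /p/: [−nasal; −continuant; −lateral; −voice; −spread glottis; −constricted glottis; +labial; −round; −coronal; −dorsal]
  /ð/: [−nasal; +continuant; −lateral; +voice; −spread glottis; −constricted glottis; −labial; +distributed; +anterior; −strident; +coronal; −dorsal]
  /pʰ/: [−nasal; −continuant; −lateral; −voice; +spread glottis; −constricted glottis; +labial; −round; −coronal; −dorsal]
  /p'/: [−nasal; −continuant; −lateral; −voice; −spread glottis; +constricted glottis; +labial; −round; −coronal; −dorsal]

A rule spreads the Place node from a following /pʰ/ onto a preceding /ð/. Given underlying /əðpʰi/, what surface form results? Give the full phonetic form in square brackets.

[əvpʰi]

The Place node dominates the terminals [labial], [round], [distributed], [anterior], [strident], [coronal], [dorsal], [high], [back].
The target acquires /pʰ/'s values for everything under Place — [+labial], [−round], [−coronal], [−dorsal] — while keeping its own [nasal], [continuant], [lateral], ….
This feature bundle is that of [v], so /əðpʰi/ surfaces as [əvpʰi].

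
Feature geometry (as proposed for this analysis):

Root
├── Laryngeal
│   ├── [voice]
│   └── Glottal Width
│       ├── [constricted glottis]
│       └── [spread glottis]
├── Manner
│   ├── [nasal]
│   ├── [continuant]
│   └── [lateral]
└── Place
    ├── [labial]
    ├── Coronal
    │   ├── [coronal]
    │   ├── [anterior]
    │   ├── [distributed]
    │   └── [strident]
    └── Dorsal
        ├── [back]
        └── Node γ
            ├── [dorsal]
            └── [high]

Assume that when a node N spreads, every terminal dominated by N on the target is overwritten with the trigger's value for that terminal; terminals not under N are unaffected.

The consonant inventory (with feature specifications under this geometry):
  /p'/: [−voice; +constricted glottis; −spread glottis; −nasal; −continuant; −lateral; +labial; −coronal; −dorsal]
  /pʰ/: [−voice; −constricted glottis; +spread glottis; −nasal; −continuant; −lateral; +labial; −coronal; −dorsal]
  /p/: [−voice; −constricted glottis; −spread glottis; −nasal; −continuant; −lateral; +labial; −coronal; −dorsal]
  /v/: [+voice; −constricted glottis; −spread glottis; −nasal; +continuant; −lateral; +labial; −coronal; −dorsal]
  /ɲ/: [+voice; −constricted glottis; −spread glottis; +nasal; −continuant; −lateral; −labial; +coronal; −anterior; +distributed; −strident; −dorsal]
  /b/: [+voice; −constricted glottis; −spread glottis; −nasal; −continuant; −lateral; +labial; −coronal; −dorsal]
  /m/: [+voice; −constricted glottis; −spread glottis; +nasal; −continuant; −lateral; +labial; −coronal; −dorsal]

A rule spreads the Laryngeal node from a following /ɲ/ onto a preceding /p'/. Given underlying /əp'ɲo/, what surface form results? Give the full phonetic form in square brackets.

[əbɲo]

The Laryngeal node dominates the terminals [voice], [constricted glottis], [spread glottis].
After delinking /p'/'s Laryngeal and linking /ɲ/'s, the affected terminals become [+voice], [−constricted glottis], [−spread glottis]; [nasal], [continuant], [lateral], … (outside Laryngeal) are retained from /p'/.
The resulting bundle matches /b/ in the inventory; substituting it for /p'/ gives [əbɲo].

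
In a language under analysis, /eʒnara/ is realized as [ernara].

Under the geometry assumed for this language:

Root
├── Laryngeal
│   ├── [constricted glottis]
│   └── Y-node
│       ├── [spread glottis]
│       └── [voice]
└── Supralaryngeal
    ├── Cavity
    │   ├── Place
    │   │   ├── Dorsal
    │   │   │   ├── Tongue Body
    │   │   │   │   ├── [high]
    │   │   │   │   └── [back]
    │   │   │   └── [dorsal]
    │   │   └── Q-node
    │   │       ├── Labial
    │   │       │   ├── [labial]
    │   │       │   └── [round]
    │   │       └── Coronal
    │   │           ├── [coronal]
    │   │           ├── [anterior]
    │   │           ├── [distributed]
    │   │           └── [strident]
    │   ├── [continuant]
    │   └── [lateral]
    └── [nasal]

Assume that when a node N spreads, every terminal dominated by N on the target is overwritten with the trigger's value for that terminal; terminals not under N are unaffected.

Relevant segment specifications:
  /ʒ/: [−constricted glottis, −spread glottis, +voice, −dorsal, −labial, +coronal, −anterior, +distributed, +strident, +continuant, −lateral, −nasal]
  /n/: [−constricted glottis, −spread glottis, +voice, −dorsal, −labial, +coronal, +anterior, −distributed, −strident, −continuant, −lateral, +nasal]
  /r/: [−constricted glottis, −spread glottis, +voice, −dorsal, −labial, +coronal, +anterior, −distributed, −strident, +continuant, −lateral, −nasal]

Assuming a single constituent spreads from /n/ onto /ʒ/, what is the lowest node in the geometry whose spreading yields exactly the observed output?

Coronal

Feature comparison: [anterior], [distributed], [strident] differ between /ʒ/ and [r]; the remaining terminals match.
The smallest constituent containing every changed terminal is Coronal — each of its daughters lacks at least one of the affected features.
If Coronal spreads, every terminal under it takes /n/'s value, producing [r] as observed.
[continuant], [nasal] stay as in /ʒ/ although /n/ differs there, so no node dominating them spread; among the remaining candidates Coronal is the lowest that derives the output.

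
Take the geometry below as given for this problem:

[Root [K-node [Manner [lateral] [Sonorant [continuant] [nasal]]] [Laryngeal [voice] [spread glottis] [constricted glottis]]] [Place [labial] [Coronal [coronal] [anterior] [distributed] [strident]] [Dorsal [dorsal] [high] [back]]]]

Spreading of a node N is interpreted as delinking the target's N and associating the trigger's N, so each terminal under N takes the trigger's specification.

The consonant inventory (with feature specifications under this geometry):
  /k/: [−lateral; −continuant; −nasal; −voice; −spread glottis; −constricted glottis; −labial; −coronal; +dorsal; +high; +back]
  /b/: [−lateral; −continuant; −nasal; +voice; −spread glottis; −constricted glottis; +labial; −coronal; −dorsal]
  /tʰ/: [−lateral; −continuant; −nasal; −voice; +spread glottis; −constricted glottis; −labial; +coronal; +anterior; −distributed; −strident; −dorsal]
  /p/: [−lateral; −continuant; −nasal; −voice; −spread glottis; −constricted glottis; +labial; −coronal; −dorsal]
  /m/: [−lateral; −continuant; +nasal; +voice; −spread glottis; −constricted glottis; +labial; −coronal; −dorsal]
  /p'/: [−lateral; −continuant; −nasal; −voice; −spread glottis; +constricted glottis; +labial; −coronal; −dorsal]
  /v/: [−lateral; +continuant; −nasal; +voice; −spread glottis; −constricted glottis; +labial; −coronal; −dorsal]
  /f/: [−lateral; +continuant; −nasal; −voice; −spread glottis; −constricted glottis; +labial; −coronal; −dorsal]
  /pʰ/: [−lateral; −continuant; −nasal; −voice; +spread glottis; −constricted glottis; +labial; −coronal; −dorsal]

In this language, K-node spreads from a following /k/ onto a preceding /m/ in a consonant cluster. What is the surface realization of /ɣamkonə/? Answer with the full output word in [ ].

Terminals under K-node in this geometry: [lateral], [continuant], [nasal], [voice], [spread glottis], [constricted glottis].
The target acquires /k/'s values for everything under K-node — [−lateral], [−continuant], [−nasal], [−voice], [−spread glottis], [−constricted glottis] — while keeping its own [labial], [coronal], [dorsal].
The resulting bundle matches /p/ in the inventory; substituting it for /m/ gives [ɣapkonə].

[ɣapkonə]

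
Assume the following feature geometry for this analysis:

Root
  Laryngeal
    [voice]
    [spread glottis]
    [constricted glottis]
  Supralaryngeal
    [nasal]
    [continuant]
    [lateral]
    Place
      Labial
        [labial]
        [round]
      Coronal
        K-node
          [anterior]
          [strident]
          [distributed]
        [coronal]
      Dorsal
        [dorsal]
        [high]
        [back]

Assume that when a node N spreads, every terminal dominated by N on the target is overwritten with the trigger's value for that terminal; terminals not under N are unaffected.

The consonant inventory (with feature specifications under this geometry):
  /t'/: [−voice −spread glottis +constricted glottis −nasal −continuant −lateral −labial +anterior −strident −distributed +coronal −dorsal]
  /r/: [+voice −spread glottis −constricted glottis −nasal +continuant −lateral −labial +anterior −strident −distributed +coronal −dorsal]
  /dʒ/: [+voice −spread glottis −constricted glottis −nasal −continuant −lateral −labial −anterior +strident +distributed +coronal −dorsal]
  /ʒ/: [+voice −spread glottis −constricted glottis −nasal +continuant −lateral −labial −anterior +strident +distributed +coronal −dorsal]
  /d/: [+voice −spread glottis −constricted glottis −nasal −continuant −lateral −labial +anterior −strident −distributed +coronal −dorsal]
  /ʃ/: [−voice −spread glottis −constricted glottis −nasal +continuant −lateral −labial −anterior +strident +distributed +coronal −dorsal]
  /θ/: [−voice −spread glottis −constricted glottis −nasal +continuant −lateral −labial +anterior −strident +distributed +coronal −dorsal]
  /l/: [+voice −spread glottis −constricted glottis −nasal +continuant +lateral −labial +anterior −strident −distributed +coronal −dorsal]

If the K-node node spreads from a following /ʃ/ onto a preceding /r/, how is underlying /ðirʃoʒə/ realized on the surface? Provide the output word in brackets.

The K-node node dominates the terminals [anterior], [strident], [distributed].
Spreading K-node from /ʃ/ onto /r/ replaces those values with /ʃ/'s: [−anterior], [+strident], [+distributed]. Features outside K-node ([voice], [spread glottis], [constricted glottis], …) stay as in /r/.
This feature bundle is that of [ʒ], so /ðirʃoʒə/ surfaces as [ðiʒʃoʒə].

[ðiʒʃoʒə]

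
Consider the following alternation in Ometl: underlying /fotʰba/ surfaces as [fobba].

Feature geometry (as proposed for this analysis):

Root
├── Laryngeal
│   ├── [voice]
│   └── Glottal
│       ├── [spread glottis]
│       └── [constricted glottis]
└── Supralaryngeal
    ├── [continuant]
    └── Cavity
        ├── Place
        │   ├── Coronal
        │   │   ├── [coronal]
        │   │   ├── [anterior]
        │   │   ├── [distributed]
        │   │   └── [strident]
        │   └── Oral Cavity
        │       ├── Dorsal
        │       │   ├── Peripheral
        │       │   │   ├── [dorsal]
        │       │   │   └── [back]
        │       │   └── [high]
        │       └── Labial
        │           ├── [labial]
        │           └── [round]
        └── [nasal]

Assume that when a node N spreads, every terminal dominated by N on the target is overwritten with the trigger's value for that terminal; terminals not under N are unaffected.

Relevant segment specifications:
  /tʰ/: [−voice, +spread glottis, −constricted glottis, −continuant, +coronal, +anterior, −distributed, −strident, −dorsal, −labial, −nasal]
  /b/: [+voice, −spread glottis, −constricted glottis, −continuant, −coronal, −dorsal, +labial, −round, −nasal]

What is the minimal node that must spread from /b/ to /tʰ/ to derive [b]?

Root

Comparing /tʰ/ with its surface form [b], the features that change are [voice], [spread glottis], [labial], [round], [coronal], [anterior], [distributed], [strident].
In this geometry the lowest node dominating all of them is Root: every daughter of Root dominates only a proper subset, so no lower node suffices.
Delinking /tʰ/'s Root and associating /b/'s Root gives precisely the feature bundle of [b].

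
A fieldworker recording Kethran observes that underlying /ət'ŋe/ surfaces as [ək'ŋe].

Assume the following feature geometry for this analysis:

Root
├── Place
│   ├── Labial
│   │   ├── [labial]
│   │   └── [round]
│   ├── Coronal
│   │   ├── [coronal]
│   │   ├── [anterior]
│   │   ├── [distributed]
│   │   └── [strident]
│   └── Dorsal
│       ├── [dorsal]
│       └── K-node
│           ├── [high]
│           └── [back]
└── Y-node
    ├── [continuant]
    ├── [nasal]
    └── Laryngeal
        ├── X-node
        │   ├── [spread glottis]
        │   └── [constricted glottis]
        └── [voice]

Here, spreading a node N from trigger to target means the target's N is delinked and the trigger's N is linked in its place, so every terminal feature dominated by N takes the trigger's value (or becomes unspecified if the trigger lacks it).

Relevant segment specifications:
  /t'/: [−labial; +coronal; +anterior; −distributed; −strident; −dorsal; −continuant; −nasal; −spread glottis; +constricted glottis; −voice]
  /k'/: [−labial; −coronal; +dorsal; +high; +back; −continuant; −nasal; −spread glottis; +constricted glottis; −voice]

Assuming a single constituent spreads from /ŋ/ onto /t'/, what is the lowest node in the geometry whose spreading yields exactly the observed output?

Place

Comparing /t'/ with its surface form [k'], the features that change are [coronal], [anterior], [distributed], [strident], [dorsal], [high], [back].
These terminals are all dominated by Place, and no proper subconstituent of Place covers them all; Place is their lowest common ancestor.
If Place spreads, every terminal under it takes /ŋ/'s value, producing [k'] as observed.
Had Root spread, [voice], [nasal] would have taken /ŋ/'s values; they stay as in /t'/, confirming the spreading constituent is exactly Place.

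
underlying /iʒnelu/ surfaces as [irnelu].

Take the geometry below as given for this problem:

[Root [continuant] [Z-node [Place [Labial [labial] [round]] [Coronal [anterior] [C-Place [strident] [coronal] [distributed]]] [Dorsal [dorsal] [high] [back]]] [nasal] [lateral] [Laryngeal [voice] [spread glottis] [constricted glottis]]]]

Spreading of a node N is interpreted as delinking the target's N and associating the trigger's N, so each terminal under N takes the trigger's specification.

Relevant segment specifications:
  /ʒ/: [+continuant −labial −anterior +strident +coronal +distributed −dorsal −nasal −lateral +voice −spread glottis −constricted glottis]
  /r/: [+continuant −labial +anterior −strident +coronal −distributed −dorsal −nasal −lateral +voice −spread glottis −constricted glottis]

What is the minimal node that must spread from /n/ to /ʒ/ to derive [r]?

Feature comparison: [anterior], [distributed], [strident] differ between /ʒ/ and [r]; the remaining terminals match.
The smallest constituent containing every changed terminal is Coronal — each of its daughters lacks at least one of the affected features.
Spreading Coronal from /n/ overwrites each of those terminals with /n/'s values, yielding exactly [r].
Features on which the two segments disagree outside Coronal, such as [nasal], [continuant], are unchanged — nothing dominating them spread, and Coronal is the minimal sufficient constituent.

Coronal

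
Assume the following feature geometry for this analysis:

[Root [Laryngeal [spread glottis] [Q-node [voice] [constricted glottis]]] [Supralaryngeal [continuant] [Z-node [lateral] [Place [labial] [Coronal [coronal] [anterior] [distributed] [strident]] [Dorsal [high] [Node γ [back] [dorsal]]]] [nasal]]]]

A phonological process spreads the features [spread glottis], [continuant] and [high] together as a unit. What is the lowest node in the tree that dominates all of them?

Root

[spread glottis]: Root ▹ Laryngeal ▹ [spread glottis].
[continuant]: Root ▹ Supralaryngeal ▹ [continuant].
[high]: Root ▹ Supralaryngeal ▹ Z-node ▹ Place ▹ Dorsal ▹ [high].
Root is the lowest common ancestor — every listed feature sits under it, and no single subconstituent of Root covers them all.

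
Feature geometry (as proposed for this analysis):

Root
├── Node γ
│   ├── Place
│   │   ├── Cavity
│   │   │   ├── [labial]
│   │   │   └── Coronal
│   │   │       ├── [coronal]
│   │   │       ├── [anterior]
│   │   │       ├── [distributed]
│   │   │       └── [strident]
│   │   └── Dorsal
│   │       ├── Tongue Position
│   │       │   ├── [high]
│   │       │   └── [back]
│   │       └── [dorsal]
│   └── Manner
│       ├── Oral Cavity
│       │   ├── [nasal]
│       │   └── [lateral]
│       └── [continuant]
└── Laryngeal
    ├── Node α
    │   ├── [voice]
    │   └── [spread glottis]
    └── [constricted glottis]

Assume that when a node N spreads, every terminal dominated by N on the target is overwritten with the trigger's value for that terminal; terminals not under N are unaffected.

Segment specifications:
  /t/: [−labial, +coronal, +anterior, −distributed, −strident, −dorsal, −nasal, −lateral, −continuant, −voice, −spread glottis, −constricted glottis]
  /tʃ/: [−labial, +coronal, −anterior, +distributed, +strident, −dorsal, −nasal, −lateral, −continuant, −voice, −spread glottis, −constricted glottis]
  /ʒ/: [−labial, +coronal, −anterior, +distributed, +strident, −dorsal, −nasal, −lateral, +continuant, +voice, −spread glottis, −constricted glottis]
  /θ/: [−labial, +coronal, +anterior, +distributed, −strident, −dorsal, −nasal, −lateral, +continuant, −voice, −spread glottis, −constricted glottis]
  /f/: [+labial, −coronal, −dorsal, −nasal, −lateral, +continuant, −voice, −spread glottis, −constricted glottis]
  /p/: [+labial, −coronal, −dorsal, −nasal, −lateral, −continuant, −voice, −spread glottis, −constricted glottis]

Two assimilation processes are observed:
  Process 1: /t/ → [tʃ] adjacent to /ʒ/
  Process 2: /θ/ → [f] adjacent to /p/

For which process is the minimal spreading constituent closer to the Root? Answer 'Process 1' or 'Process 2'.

Process 1: the features that change are [anterior], [distributed], [strident]; the minimal node is Coronal (depth 4).
Process 2 alters [labial], [coronal], [anterior], [distributed], [strident]; the lowest common ancestor is Cavity (depth 3 from Root).
Cavity (depth 3) sits above Coronal (depth 4), making Process 2 the one with the higher spreading node.

Process 2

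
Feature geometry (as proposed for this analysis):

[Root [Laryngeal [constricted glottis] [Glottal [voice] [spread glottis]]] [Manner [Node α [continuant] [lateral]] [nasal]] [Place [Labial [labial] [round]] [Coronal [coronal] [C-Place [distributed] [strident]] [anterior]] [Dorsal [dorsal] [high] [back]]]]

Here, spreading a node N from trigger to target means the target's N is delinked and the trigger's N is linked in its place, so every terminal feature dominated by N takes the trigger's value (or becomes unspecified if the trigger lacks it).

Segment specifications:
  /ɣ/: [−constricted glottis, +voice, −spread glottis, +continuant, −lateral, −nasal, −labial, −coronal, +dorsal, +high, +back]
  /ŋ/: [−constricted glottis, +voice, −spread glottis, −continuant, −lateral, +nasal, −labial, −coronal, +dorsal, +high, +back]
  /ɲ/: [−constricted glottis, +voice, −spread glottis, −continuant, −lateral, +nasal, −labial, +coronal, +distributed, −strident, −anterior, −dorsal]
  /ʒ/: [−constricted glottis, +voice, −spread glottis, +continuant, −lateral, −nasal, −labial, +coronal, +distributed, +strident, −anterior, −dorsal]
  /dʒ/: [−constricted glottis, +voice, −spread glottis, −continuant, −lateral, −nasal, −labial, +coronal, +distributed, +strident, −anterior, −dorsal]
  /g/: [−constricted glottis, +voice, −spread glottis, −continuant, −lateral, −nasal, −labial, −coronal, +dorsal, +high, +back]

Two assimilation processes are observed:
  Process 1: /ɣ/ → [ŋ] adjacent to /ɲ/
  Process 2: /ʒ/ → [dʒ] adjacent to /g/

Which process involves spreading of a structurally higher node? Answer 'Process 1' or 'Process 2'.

Process 1: the features that change are [nasal], [continuant]; the minimal node is Manner (depth 1).
Process 2 alters [continuant]; the lowest dominating node is [continuant] (depth 3 from Root).
Manner (depth 1) sits above [continuant] (depth 3), making Process 1 the one with the higher spreading node.

Process 1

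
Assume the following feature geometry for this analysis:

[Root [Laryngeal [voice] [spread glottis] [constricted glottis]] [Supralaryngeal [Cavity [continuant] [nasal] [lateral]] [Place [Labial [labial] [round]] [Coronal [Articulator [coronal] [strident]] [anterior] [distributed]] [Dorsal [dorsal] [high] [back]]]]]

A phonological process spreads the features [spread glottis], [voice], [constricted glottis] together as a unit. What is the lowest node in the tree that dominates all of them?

Laryngeal

[spread glottis] is immediately dominated by Laryngeal.
[voice] is immediately dominated by Laryngeal.
[constricted glottis] is immediately dominated by Laryngeal.
Laryngeal is the lowest common ancestor — every listed feature sits under it, and no single subconstituent of Laryngeal covers them all.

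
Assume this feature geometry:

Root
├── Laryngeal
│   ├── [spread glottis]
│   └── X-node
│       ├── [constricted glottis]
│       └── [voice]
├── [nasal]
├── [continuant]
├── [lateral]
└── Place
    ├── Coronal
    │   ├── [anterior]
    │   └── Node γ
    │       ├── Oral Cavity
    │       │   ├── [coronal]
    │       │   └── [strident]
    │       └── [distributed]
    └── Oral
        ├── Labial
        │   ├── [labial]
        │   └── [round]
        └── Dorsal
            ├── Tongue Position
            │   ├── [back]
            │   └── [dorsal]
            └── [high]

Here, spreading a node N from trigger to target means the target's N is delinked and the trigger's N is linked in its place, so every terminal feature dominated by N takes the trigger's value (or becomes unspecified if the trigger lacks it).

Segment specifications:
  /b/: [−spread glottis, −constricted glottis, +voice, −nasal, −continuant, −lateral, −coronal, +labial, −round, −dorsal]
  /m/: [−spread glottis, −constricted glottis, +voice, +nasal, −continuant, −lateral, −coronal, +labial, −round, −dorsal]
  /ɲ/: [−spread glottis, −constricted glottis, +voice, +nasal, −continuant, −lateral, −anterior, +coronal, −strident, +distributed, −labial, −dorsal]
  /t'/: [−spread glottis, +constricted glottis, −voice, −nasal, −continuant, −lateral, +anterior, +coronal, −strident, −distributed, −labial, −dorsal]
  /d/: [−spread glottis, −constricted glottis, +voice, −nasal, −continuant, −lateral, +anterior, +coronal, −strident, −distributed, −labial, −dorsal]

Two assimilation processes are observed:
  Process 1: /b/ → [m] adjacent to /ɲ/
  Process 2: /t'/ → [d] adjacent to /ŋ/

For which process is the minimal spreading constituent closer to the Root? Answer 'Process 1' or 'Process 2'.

In Process 1, [nasal] changes, so the minimal spreading node is [nasal] at depth 1.
Process 2: the features that change are [voice], [constricted glottis]; the minimal node is X-node (depth 2).
[nasal] is closer to Root than X-node, so Process 1 spreads the higher node.

Process 1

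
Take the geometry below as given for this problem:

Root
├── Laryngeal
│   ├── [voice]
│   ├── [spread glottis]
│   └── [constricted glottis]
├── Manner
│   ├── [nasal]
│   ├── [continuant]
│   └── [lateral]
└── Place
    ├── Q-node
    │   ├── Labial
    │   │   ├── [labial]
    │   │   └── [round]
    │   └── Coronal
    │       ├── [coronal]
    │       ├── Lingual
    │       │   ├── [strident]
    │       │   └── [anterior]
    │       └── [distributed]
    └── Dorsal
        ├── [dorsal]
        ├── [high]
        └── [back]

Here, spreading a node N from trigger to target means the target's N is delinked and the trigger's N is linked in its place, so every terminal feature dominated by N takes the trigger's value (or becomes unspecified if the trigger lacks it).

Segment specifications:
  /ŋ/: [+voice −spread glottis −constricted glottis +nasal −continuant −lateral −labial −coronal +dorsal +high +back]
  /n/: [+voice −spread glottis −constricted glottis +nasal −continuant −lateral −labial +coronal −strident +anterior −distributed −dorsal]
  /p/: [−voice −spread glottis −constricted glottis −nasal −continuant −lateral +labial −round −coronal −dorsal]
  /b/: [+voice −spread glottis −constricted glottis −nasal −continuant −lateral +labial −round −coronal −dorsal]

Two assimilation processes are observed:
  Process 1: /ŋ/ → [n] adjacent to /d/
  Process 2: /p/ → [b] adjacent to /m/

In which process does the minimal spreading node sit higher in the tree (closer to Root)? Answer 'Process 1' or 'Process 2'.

Process 1

Process 1 alters [coronal], [anterior], [distributed], [strident], [dorsal], [high], [back]; the lowest common ancestor is Place (depth 1 from Root).
Process 2 alters [voice]; the lowest dominating node is [voice] (depth 2 from Root).
Place (depth 1) sits above [voice] (depth 2), making Process 1 the one with the higher spreading node.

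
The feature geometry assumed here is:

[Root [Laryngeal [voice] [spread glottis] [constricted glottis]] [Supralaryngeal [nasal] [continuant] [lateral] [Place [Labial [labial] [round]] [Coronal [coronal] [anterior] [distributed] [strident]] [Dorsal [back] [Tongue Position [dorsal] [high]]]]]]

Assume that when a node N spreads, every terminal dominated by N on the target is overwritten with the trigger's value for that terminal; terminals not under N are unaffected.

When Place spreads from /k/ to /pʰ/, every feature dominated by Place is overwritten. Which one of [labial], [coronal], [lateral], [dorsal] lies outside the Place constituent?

The terminals dominated by Place are [labial], [round], [coronal], [anterior], [distributed], [strident], [back], [dorsal], [high].
[dorsal], [coronal], [labial] all lie under Place, so they are overwritten when Place spreads.
But [lateral] is a dependent of Supralaryngeal, outside Place; it is therefore untouched by the spreading.

[lateral]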